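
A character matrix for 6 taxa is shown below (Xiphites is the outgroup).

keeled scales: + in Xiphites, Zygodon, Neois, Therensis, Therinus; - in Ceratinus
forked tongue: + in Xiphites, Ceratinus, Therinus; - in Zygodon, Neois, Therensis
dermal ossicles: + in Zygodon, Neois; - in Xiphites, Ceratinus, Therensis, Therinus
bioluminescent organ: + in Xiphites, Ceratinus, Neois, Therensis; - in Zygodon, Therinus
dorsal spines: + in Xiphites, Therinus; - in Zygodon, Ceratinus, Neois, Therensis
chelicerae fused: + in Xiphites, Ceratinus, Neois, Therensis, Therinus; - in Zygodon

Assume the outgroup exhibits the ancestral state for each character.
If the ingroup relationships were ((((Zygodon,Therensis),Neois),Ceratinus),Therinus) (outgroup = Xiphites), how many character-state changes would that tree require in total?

8

Map each character onto ((((Zygodon,Therensis),Neois),Ceratinus),Therinus) (rooted by Xiphites) and count the minimum state changes it requires (Fitch parsimony):
keeled scales: 1; forked tongue: 1; dermal ossicles: 2; bioluminescent organ: 2; dorsal spines: 1; chelicerae fused: 1.
Total tree length = 8.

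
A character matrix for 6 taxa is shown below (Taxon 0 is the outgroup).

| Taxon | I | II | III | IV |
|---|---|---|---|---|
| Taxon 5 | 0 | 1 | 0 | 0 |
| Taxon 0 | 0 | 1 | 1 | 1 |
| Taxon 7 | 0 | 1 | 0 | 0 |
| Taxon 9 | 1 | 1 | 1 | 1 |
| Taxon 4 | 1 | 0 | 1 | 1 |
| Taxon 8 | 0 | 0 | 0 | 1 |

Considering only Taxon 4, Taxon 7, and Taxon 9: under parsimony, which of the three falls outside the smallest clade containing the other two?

Taxon 7

Character polarity is set by the outgroup: the derived state is whichever differs from the outgroup's state, so for II, III, IV the derived state is '0', and for the remaining characters it is '1'.
I (derived state '1') is shared by Taxon 4 and Taxon 9 — a synapomorphy uniting that clade.
II (state '0') occurs in Taxon 4 and Taxon 8 but conflicts with the nesting implied by the other characters — most parsimoniously interpreted as homoplasy.
III (derived state '0') is shared by Taxon 5, Taxon 7, and Taxon 8 — a synapomorphy uniting that clade.
Only Taxon 5 and Taxon 7 show the derived state '0' for IV, supporting them as a clade.
Most parsimonious ingroup topology: ((Taxon 4,Taxon 9),((Taxon 5,Taxon 7),Taxon 8)).
Taxon 9 and Taxon 4 share a more recent common ancestor with each other than either does with Taxon 7, so Taxon 7 is the least closely related of the three.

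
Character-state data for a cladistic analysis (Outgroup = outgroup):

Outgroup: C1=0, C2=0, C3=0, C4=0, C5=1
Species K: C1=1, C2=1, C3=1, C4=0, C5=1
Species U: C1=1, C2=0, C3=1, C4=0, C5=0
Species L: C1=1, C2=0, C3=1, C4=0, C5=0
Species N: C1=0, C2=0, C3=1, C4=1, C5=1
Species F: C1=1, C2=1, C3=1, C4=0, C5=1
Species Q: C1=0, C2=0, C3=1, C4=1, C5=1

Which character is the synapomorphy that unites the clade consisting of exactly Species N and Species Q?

C4

Character polarity is set by the outgroup: the derived state is whichever differs from the outgroup's state, so for C5 the derived state is '0', and for the remaining characters it is '1'.
Only Species F, Species K, Species L, and Species U show the derived state '1' for C1, supporting them as a clade.
Only Species F and Species K show the derived state '1' for C2, supporting them as a clade.
C3 (derived state '1') is shared by all ingroup taxa — unites the whole ingroup.
C4: derived state '1' in Species N and Species Q only — synapomorphy for {Species N, Species Q}.
Only Species L and Species U show the derived state '0' for C5, supporting them as a clade.
Most parsimonious ingroup topology: (((Species K,Species F),(Species U,Species L)),(Species N,Species Q)).
The clade {Species N, Species Q} is supported by C4: its derived state '1' occurs in exactly those taxa and in no other taxon (including the outgroup).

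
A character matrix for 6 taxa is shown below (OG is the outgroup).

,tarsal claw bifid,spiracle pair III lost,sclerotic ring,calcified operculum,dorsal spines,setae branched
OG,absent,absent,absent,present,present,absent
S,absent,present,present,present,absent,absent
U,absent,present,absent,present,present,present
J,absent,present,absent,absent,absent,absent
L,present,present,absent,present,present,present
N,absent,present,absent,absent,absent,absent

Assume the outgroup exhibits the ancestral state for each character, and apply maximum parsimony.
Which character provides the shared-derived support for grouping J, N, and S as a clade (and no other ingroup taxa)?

Character polarity is set by the outgroup: the derived state is whichever differs from the outgroup's state, so for calcified operculum, dorsal spines the derived state is 'absent', and for the remaining characters it is 'present'.
tarsal claw bifid (derived state 'present') is unique to L (autapomorphy; uninformative for grouping).
spiracle pair III lost (derived state 'present') is shared by all ingroup taxa — unites the whole ingroup.
sclerotic ring (derived state 'present') is unique to S (autapomorphy; uninformative for grouping).
calcified operculum: derived state 'absent' in J and N only — synapomorphy for {J, N}.
Only J, N, and S show the derived state 'absent' for dorsal spines, supporting them as a clade.
setae branched: derived state 'present' in L and U only — synapomorphy for {L, U}.
Most parsimonious ingroup topology: ((S,(J,N)),(U,L)).
The clade {J, N, S} is supported by dorsal spines: its derived state 'absent' occurs in exactly those taxa and in no other taxon (including the outgroup).

dorsal spines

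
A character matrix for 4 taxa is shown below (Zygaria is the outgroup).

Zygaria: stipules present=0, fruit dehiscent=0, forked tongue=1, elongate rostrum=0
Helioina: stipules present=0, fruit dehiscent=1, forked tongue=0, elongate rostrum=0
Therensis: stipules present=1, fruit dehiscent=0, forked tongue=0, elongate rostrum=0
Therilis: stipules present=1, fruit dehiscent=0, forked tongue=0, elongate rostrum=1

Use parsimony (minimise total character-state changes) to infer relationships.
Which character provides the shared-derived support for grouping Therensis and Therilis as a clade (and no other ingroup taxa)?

stipules present

Character polarity is set by the outgroup: the derived state is whichever differs from the outgroup's state, so for forked tongue the derived state is '0', and for the remaining characters it is '1'.
Only Therensis and Therilis show the derived state '1' for stipules present, supporting them as a clade.
fruit dehiscent: derived state '1' in Helioina only — an autapomorphy, so it tells us nothing about relationships among taxa.
All ingroup taxa share the derived state '0' for forked tongue; it defines the ingroup but does not resolve relationships within it.
elongate rostrum (derived state '1') is unique to Therilis (autapomorphy; uninformative for grouping).
Most parsimonious ingroup topology: (Helioina,(Therensis,Therilis)).
The clade {Therensis, Therilis} is supported by stipules present: its derived state '1' occurs in exactly those taxa and in no other taxon (including the outgroup).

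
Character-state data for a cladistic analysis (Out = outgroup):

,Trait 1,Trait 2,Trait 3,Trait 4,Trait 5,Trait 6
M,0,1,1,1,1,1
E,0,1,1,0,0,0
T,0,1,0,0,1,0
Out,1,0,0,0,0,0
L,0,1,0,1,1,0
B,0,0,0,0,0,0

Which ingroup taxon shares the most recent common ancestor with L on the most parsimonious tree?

M

Character polarity is set by the outgroup: the derived state is whichever differs from the outgroup's state, so for Trait 1 the derived state is '0', and for the remaining characters it is '1'.
All ingroup taxa share the derived state '0' for Trait 1; it defines the ingroup but does not resolve relationships within it.
Only E, L, M, and T show the derived state '1' for Trait 2, supporting them as a clade.
Trait 3 groups E and M, which is incompatible with the clades supported by the remaining characters; treating it as convergent (homoplasy) costs fewer steps than any alternative tree.
Trait 4 (derived state '1') is shared by L and M — a synapomorphy uniting that clade.
Only L, M, and T show the derived state '1' for Trait 5, supporting them as a clade.
Trait 6: derived state '1' in M only — an autapomorphy, so it tells us nothing about relationships among taxa.
Most parsimonious ingroup topology: ((((M,L),T),E),B).
L and M form a cherry on this tree, so they are sister taxa.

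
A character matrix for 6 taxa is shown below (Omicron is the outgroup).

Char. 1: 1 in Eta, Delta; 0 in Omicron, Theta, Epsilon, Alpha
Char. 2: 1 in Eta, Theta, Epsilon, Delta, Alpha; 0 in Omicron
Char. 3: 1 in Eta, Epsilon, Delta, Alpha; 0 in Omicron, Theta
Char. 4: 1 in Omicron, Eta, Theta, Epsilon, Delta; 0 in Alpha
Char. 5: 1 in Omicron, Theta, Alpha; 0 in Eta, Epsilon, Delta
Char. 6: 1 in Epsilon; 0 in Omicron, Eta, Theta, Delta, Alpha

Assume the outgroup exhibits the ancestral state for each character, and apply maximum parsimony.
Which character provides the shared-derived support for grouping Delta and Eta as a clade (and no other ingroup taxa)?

Char. 1

Character polarity is set by the outgroup: the derived state is whichever differs from the outgroup's state, so for Char. 4, Char. 5 the derived state is '0', and for the remaining characters it is '1'.
Only Delta and Eta show the derived state '1' for Char. 1, supporting them as a clade.
All ingroup taxa share the derived state '1' for Char. 2; it defines the ingroup but does not resolve relationships within it.
Char. 3: derived state '1' in Alpha, Delta, Epsilon, and Eta only — synapomorphy for {Alpha, Delta, Epsilon, Eta}.
Char. 4: derived state '0' in Alpha only — an autapomorphy, so it tells us nothing about relationships among taxa.
Char. 5 (derived state '0') is shared by Delta, Epsilon, and Eta — a synapomorphy uniting that clade.
Char. 6: derived state '1' in Epsilon only — an autapomorphy, so it tells us nothing about relationships among taxa.
Most parsimonious ingroup topology: ((((Eta,Delta),Epsilon),Alpha),Theta).
The clade {Delta, Eta} is supported by Char. 1: its derived state '1' occurs in exactly those taxa and in no other taxon (including the outgroup).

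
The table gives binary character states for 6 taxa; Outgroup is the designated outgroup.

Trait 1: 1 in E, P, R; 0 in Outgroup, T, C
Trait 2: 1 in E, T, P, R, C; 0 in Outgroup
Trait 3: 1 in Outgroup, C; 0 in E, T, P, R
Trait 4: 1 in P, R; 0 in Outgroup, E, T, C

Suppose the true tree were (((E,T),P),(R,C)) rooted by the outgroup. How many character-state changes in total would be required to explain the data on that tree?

8

Map each character onto (((E,T),P),(R,C)) (rooted by Outgroup) and count the minimum state changes it requires (Fitch parsimony):
Trait 1: 3; Trait 2: 1; Trait 3: 2; Trait 4: 2.
Total tree length = 8.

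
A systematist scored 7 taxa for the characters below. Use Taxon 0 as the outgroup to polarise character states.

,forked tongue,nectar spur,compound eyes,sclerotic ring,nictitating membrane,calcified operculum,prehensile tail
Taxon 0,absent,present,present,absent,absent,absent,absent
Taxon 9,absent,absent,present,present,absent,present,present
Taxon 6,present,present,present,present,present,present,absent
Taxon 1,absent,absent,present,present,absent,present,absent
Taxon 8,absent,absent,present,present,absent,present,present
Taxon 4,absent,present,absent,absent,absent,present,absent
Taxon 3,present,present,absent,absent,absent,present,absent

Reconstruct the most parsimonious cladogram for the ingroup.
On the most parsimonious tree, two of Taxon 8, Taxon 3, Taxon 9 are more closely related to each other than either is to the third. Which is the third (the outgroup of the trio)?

Taxon 3

Character polarity is set by the outgroup: the derived state is whichever differs from the outgroup's state, so for nectar spur, compound eyes the derived state is 'absent', and for the remaining characters it is 'present'.
forked tongue (state 'present') occurs in Taxon 3 and Taxon 6 but conflicts with the nesting implied by the other characters — most parsimoniously interpreted as homoplasy.
nectar spur (derived state 'absent') is shared by Taxon 1, Taxon 8, and Taxon 9 — a synapomorphy uniting that clade.
compound eyes (derived state 'absent') is shared by Taxon 3 and Taxon 4 — a synapomorphy uniting that clade.
sclerotic ring (derived state 'present') is shared by Taxon 1, Taxon 6, Taxon 8, and Taxon 9 — a synapomorphy uniting that clade.
nictitating membrane: derived state 'present' in Taxon 6 only — an autapomorphy, so it tells us nothing about relationships among taxa.
calcified operculum (derived state 'present') is shared by all ingroup taxa — unites the whole ingroup.
Only Taxon 8 and Taxon 9 show the derived state 'present' for prehensile tail, supporting them as a clade.
Most parsimonious ingroup topology: ((((Taxon 9,Taxon 8),Taxon 1),Taxon 6),(Taxon 4,Taxon 3)).
Taxon 9 and Taxon 8 share a more recent common ancestor with each other than either does with Taxon 3, so Taxon 3 is the least closely related of the three.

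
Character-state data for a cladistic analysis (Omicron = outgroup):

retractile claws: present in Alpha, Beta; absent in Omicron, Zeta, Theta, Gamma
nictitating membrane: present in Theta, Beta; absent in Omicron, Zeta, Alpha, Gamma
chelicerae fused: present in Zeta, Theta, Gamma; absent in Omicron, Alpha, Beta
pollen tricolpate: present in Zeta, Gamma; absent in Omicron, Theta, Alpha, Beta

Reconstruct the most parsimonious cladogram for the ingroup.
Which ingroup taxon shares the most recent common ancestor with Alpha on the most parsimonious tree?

The outgroup has state 'absent' for every character, so 'present' is the derived state throughout.
retractile claws (derived state 'present') is shared by Alpha and Beta — a synapomorphy uniting that clade.
nictitating membrane groups Beta and Theta, which is incompatible with the clades supported by the remaining characters; treating it as convergent (homoplasy) costs fewer steps than any alternative tree.
chelicerae fused: derived state 'present' in Gamma, Theta, and Zeta only — synapomorphy for {Gamma, Theta, Zeta}.
pollen tricolpate: derived state 'present' in Gamma and Zeta only — synapomorphy for {Gamma, Zeta}.
Most parsimonious ingroup topology: (((Zeta,Gamma),Theta),(Alpha,Beta)).
Alpha and Beta form a cherry on this tree, so they are sister taxa.

Beta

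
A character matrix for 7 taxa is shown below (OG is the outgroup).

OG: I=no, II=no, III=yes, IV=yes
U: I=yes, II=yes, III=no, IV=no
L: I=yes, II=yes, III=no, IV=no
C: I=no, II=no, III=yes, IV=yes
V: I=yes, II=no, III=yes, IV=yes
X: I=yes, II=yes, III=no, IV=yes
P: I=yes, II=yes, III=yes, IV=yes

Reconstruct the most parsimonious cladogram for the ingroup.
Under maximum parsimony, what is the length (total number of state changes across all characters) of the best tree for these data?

4

Character polarity is set by the outgroup: the derived state is whichever differs from the outgroup's state, so for III, IV the derived state is 'no', and for the remaining characters it is 'yes'.
I (derived state 'yes') is shared by L, P, U, V, and X — a synapomorphy uniting that clade.
Only L, P, U, and X show the derived state 'yes' for II, supporting them as a clade.
Only L, U, and X show the derived state 'no' for III, supporting them as a clade.
IV (derived state 'no') is shared by L and U — a synapomorphy uniting that clade.
Most parsimonious ingroup topology: ((V,((X,(U,L)),P)),C).
Changes per character on this tree: I: 1; II: 1; III: 1; IV: 1.
Total = 4.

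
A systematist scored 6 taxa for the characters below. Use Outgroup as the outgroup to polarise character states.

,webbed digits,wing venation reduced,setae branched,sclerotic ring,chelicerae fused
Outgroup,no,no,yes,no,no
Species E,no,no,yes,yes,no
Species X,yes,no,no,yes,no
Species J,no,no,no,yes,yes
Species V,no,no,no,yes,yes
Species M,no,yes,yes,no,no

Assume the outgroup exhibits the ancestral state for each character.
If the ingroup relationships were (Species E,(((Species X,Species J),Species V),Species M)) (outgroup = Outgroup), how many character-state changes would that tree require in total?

7

Map each character onto (Species E,(((Species X,Species J),Species V),Species M)) (rooted by Outgroup) and count the minimum state changes it requires (Fitch parsimony):
webbed digits: 1; wing venation reduced: 1; setae branched: 1; sclerotic ring: 2; chelicerae fused: 2.
Total tree length = 7.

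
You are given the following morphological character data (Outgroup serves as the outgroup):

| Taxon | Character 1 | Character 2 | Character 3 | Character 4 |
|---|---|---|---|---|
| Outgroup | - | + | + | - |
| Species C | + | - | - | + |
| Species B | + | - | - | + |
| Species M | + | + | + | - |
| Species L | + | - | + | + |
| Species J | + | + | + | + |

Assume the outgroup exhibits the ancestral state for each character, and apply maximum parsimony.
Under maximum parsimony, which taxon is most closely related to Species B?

Species C

Character polarity is set by the outgroup: the derived state is whichever differs from the outgroup's state, so for Character 2, Character 3 the derived state is '-', and for the remaining characters it is '+'.
Character 1 (derived state '+') is shared by all ingroup taxa — unites the whole ingroup.
Character 2 (derived state '-') is shared by Species B, Species C, and Species L — a synapomorphy uniting that clade.
Only Species B and Species C show the derived state '-' for Character 3, supporting them as a clade.
Character 4: derived state '+' in Species B, Species C, Species J, and Species L only — synapomorphy for {Species B, Species C, Species J, Species L}.
Most parsimonious ingroup topology: ((((Species C,Species B),Species L),Species J),Species M).
Species B and Species C form a cherry on this tree, so they are sister taxa.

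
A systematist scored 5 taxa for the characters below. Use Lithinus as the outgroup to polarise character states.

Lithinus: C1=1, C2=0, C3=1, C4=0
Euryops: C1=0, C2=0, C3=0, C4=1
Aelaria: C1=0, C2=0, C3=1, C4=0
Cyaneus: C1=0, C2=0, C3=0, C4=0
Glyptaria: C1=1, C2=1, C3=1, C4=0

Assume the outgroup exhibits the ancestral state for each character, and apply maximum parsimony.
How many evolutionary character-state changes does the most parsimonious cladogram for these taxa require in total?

Character polarity is set by the outgroup: the derived state is whichever differs from the outgroup's state, so for C1, C3 the derived state is '0', and for the remaining characters it is '1'.
C1 (derived state '0') is shared by Aelaria, Cyaneus, and Euryops — a synapomorphy uniting that clade.
C2 (derived state '1') is unique to Glyptaria (autapomorphy; uninformative for grouping).
C3: derived state '0' in Cyaneus and Euryops only — synapomorphy for {Cyaneus, Euryops}.
C4: derived state '1' in Euryops only — an autapomorphy, so it tells us nothing about relationships among taxa.
Most parsimonious ingroup topology: (((Euryops,Cyaneus),Aelaria),Glyptaria).
Changes per character on this tree: C1: 1; C2: 1; C3: 1; C4: 1.
Total = 4.

4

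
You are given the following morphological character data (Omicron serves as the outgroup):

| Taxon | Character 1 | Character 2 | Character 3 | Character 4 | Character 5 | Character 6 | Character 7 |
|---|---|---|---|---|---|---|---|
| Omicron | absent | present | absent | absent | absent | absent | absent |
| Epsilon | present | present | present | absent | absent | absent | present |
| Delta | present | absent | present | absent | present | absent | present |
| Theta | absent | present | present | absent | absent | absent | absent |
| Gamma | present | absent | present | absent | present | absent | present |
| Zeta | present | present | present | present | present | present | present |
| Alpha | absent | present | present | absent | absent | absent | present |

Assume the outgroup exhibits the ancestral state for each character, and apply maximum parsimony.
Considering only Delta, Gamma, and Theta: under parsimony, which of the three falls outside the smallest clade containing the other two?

Character polarity is set by the outgroup: the derived state is whichever differs from the outgroup's state, so for Character 2 the derived state is 'absent', and for the remaining characters it is 'present'.
Character 1 (derived state 'present') is shared by Delta, Epsilon, Gamma, and Zeta — a synapomorphy uniting that clade.
Character 2 (derived state 'absent') is shared by Delta and Gamma — a synapomorphy uniting that clade.
All ingroup taxa share the derived state 'present' for Character 3; it defines the ingroup but does not resolve relationships within it.
Character 4: derived state 'present' in Zeta only — an autapomorphy, so it tells us nothing about relationships among taxa.
Character 5: derived state 'present' in Delta, Gamma, and Zeta only — synapomorphy for {Delta, Gamma, Zeta}.
Character 6: derived state 'present' in Zeta only — an autapomorphy, so it tells us nothing about relationships among taxa.
Character 7 (derived state 'present') is shared by Alpha, Delta, Epsilon, Gamma, and Zeta — a synapomorphy uniting that clade.
Most parsimonious ingroup topology: (((Epsilon,((Delta,Gamma),Zeta)),Alpha),Theta).
Delta and Gamma share a more recent common ancestor with each other than either does with Theta, so Theta is the least closely related of the three.

Theta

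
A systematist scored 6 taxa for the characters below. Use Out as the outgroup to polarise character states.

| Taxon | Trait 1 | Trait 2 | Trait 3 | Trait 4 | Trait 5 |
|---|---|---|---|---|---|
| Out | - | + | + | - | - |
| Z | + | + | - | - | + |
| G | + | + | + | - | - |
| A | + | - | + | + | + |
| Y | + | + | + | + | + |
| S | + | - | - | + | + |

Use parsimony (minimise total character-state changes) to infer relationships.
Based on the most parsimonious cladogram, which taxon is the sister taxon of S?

A

Character polarity is set by the outgroup: the derived state is whichever differs from the outgroup's state, so for Trait 2, Trait 3 the derived state is '-', and for the remaining characters it is '+'.
Trait 1 (derived state '+') is shared by all ingroup taxa — unites the whole ingroup.
Only A and S show the derived state '-' for Trait 2, supporting them as a clade.
Trait 3 (state '-') occurs in S and Z but conflicts with the nesting implied by the other characters — most parsimoniously interpreted as homoplasy.
Trait 4: derived state '+' in A, S, and Y only — synapomorphy for {A, S, Y}.
Only A, S, Y, and Z show the derived state '+' for Trait 5, supporting them as a clade.
Most parsimonious ingroup topology: ((Z,((A,S),Y)),G).
S and A form a cherry on this tree, so they are sister taxa.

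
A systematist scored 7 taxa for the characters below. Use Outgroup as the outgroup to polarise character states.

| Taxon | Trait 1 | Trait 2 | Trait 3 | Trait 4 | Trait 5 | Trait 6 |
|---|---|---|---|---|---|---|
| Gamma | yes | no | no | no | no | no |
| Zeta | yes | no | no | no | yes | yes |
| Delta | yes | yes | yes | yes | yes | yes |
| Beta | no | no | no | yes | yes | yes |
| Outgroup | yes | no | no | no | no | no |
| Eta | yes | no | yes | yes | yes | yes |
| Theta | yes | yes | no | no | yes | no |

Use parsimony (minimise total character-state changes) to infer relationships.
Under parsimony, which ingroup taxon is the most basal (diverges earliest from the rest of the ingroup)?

Gamma

Character polarity is set by the outgroup: the derived state is whichever differs from the outgroup's state, so for Trait 1 the derived state is 'no', and for the remaining characters it is 'yes'.
Trait 1 (derived state 'no') is unique to Beta (autapomorphy; uninformative for grouping).
Trait 2 (state 'yes') occurs in Delta and Theta but conflicts with the nesting implied by the other characters — most parsimoniously interpreted as homoplasy.
Only Delta and Eta show the derived state 'yes' for Trait 3, supporting them as a clade.
Trait 4: derived state 'yes' in Beta, Delta, and Eta only — synapomorphy for {Beta, Delta, Eta}.
Trait 5: derived state 'yes' in Beta, Delta, Eta, Theta, and Zeta only — synapomorphy for {Beta, Delta, Eta, Theta, Zeta}.
Only Beta, Delta, Eta, and Zeta show the derived state 'yes' for Trait 6, supporting them as a clade.
Most parsimonious ingroup topology: (((((Eta,Delta),Beta),Zeta),Theta),Gamma).
Gamma is sister to the clade containing all other ingroup taxa, so it is the earliest-diverging (most basal) ingroup lineage.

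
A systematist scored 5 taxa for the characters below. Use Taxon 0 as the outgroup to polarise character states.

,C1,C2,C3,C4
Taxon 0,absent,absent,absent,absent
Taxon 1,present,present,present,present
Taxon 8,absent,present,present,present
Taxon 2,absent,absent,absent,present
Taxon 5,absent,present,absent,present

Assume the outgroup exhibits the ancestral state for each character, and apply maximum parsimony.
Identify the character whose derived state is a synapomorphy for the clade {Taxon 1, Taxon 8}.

C3

The outgroup has state 'absent' for every character, so 'present' is the derived state throughout.
C1 (derived state 'present') is unique to Taxon 1 (autapomorphy; uninformative for grouping).
C2: derived state 'present' in Taxon 1, Taxon 5, and Taxon 8 only — synapomorphy for {Taxon 1, Taxon 5, Taxon 8}.
C3: derived state 'present' in Taxon 1 and Taxon 8 only — synapomorphy for {Taxon 1, Taxon 8}.
All ingroup taxa share the derived state 'present' for C4; it defines the ingroup but does not resolve relationships within it.
Most parsimonious ingroup topology: (((Taxon 1,Taxon 8),Taxon 5),Taxon 2).
The clade {Taxon 1, Taxon 8} is supported by C3: its derived state 'present' occurs in exactly those taxa and in no other taxon (including the outgroup).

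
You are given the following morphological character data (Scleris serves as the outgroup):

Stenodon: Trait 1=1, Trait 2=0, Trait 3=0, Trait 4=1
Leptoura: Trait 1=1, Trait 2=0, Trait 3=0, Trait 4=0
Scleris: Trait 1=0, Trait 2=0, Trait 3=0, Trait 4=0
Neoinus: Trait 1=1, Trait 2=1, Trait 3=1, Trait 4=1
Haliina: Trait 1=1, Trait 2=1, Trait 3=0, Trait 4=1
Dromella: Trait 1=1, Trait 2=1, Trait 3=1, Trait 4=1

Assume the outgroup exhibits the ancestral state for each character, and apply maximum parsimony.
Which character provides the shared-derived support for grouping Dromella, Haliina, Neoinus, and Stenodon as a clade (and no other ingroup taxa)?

The outgroup has state '0' for every character, so '1' is the derived state throughout.
Trait 1 (derived state '1') is shared by all ingroup taxa — unites the whole ingroup.
Only Dromella, Haliina, and Neoinus show the derived state '1' for Trait 2, supporting them as a clade.
Trait 3: derived state '1' in Dromella and Neoinus only — synapomorphy for {Dromella, Neoinus}.
Trait 4: derived state '1' in Dromella, Haliina, Neoinus, and Stenodon only — synapomorphy for {Dromella, Haliina, Neoinus, Stenodon}.
Most parsimonious ingroup topology: (Leptoura,(((Dromella,Neoinus),Haliina),Stenodon)).
The clade {Dromella, Haliina, Neoinus, Stenodon} is supported by Trait 4: its derived state '1' occurs in exactly those taxa and in no other taxon (including the outgroup).

Trait 4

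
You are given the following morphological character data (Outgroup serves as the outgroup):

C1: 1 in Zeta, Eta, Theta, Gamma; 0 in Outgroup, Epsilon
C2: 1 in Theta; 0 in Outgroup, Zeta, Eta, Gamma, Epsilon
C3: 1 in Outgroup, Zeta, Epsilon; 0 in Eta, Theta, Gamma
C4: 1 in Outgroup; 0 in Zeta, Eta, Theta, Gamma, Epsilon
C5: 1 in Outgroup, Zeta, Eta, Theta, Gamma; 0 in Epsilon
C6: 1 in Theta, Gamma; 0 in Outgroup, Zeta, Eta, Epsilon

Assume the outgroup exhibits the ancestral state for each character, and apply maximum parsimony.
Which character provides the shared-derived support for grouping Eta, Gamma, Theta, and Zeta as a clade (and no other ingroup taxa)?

C1

Character polarity is set by the outgroup: the derived state is whichever differs from the outgroup's state, so for C3, C4, C5 the derived state is '0', and for the remaining characters it is '1'.
C1: derived state '1' in Eta, Gamma, Theta, and Zeta only — synapomorphy for {Eta, Gamma, Theta, Zeta}.
C2: derived state '1' in Theta only — an autapomorphy, so it tells us nothing about relationships among taxa.
C3: derived state '0' in Eta, Gamma, and Theta only — synapomorphy for {Eta, Gamma, Theta}.
All ingroup taxa share the derived state '0' for C4; it defines the ingroup but does not resolve relationships within it.
C5 (derived state '0') is unique to Epsilon (autapomorphy; uninformative for grouping).
C6: derived state '1' in Gamma and Theta only — synapomorphy for {Gamma, Theta}.
Most parsimonious ingroup topology: ((((Gamma,Theta),Eta),Zeta),Epsilon).
The clade {Eta, Gamma, Theta, Zeta} is supported by C1: its derived state '1' occurs in exactly those taxa and in no other taxon (including the outgroup).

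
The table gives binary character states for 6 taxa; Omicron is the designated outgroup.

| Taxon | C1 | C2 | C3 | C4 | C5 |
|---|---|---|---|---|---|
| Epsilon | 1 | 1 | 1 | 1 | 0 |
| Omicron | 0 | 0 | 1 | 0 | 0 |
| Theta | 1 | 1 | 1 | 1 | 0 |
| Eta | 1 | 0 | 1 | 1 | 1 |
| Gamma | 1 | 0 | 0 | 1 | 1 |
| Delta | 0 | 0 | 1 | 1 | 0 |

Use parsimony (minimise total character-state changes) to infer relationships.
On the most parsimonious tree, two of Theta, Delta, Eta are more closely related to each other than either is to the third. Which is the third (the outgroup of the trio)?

Delta

Character polarity is set by the outgroup: the derived state is whichever differs from the outgroup's state, so for C3 the derived state is '0', and for the remaining characters it is '1'.
Only Epsilon, Eta, Gamma, and Theta show the derived state '1' for C1, supporting them as a clade.
Only Epsilon and Theta show the derived state '1' for C2, supporting them as a clade.
C3 (derived state '0') is unique to Gamma (autapomorphy; uninformative for grouping).
C4 (derived state '1') is shared by all ingroup taxa — unites the whole ingroup.
C5 (derived state '1') is shared by Eta and Gamma — a synapomorphy uniting that clade.
Most parsimonious ingroup topology: (Delta,((Theta,Epsilon),(Eta,Gamma))).
Theta and Eta share a more recent common ancestor with each other than either does with Delta, so Delta is the least closely related of the three.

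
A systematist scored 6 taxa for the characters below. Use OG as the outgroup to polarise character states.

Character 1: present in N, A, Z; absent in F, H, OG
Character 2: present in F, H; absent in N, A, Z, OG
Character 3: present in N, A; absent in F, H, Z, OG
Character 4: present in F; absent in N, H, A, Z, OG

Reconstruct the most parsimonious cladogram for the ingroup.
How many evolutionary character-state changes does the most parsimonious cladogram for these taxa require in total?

4

The outgroup has state 'absent' for every character, so 'present' is the derived state throughout.
Character 1: derived state 'present' in A, N, and Z only — synapomorphy for {A, N, Z}.
Only F and H show the derived state 'present' for Character 2, supporting them as a clade.
Character 3: derived state 'present' in A and N only — synapomorphy for {A, N}.
Character 4: derived state 'present' in F only — an autapomorphy, so it tells us nothing about relationships among taxa.
Most parsimonious ingroup topology: ((Z,(A,N)),(F,H)).
Changes per character on this tree: Character 1: 1; Character 2: 1; Character 3: 1; Character 4: 1.
Total = 4.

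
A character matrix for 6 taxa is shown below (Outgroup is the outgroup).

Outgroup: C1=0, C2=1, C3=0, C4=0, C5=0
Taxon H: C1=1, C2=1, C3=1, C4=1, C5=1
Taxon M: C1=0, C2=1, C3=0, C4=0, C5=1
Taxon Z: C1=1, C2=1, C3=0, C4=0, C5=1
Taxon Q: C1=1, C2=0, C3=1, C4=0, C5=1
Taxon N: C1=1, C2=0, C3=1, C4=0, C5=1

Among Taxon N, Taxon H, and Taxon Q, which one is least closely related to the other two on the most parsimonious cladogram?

Character polarity is set by the outgroup: the derived state is whichever differs from the outgroup's state, so for C2 the derived state is '0', and for the remaining characters it is '1'.
C1 (derived state '1') is shared by Taxon H, Taxon N, Taxon Q, and Taxon Z — a synapomorphy uniting that clade.
C2: derived state '0' in Taxon N and Taxon Q only — synapomorphy for {Taxon N, Taxon Q}.
C3: derived state '1' in Taxon H, Taxon N, and Taxon Q only — synapomorphy for {Taxon H, Taxon N, Taxon Q}.
C4: derived state '1' in Taxon H only — an autapomorphy, so it tells us nothing about relationships among taxa.
All ingroup taxa share the derived state '1' for C5; it defines the ingroup but does not resolve relationships within it.
Most parsimonious ingroup topology: (((Taxon H,(Taxon Q,Taxon N)),Taxon Z),Taxon M).
Taxon N and Taxon Q share a more recent common ancestor with each other than either does with Taxon H, so Taxon H is the least closely related of the three.

Taxon H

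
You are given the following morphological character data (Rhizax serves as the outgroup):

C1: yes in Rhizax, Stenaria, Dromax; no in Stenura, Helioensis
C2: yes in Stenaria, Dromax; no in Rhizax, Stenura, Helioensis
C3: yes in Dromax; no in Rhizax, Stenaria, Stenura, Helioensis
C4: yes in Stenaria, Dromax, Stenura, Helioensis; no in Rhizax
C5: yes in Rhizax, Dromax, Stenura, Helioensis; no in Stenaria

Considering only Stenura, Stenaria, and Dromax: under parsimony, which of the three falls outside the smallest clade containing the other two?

Stenura

Character polarity is set by the outgroup: the derived state is whichever differs from the outgroup's state, so for C1, C5 the derived state is 'no', and for the remaining characters it is 'yes'.
C1 (derived state 'no') is shared by Helioensis and Stenura — a synapomorphy uniting that clade.
C2: derived state 'yes' in Dromax and Stenaria only — synapomorphy for {Dromax, Stenaria}.
C3 (derived state 'yes') is unique to Dromax (autapomorphy; uninformative for grouping).
All ingroup taxa share the derived state 'yes' for C4; it defines the ingroup but does not resolve relationships within it.
C5: derived state 'no' in Stenaria only — an autapomorphy, so it tells us nothing about relationships among taxa.
Most parsimonious ingroup topology: ((Stenaria,Dromax),(Stenura,Helioensis)).
Dromax and Stenaria share a more recent common ancestor with each other than either does with Stenura, so Stenura is the least closely related of the three.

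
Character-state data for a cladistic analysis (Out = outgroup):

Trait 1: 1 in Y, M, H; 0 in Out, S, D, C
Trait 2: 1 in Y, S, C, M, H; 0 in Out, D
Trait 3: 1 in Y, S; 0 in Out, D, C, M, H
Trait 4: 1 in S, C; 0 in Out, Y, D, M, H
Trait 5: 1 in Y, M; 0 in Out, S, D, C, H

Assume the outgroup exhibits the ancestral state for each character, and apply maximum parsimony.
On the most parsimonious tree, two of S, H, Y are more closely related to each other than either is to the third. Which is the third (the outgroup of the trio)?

S

The outgroup has state '0' for every character, so '1' is the derived state throughout.
Trait 1: derived state '1' in H, M, and Y only — synapomorphy for {H, M, Y}.
Trait 2: derived state '1' in C, H, M, S, and Y only — synapomorphy for {C, H, M, S, Y}.
Trait 3 groups S and Y, which is incompatible with the clades supported by the remaining characters; treating it as convergent (homoplasy) costs fewer steps than any alternative tree.
Trait 4 (derived state '1') is shared by C and S — a synapomorphy uniting that clade.
Only M and Y show the derived state '1' for Trait 5, supporting them as a clade.
Most parsimonious ingroup topology: ((((Y,M),H),(S,C)),D).
H and Y share a more recent common ancestor with each other than either does with S, so S is the least closely related of the three.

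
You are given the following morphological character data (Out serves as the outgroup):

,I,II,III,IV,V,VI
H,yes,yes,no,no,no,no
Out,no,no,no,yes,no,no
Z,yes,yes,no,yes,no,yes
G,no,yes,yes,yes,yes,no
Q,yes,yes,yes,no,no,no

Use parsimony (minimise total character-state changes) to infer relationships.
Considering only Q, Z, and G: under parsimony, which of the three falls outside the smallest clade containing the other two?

Character polarity is set by the outgroup: the derived state is whichever differs from the outgroup's state, so for IV the derived state is 'no', and for the remaining characters it is 'yes'.
I (derived state 'yes') is shared by H, Q, and Z — a synapomorphy uniting that clade.
All ingroup taxa share the derived state 'yes' for II; it defines the ingroup but does not resolve relationships within it.
III (state 'yes') occurs in G and Q but conflicts with the nesting implied by the other characters — most parsimoniously interpreted as homoplasy.
Only H and Q show the derived state 'no' for IV, supporting them as a clade.
V: derived state 'yes' in G only — an autapomorphy, so it tells us nothing about relationships among taxa.
VI: derived state 'yes' in Z only — an autapomorphy, so it tells us nothing about relationships among taxa.
Most parsimonious ingroup topology: ((Z,(Q,H)),G).
Z and Q share a more recent common ancestor with each other than either does with G, so G is the least closely related of the three.

G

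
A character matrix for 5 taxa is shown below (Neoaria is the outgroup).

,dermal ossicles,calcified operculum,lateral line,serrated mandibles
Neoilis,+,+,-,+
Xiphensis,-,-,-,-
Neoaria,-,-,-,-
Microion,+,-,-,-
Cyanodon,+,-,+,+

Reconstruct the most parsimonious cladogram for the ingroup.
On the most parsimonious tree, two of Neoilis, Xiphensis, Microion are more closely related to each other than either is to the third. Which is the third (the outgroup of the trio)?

Xiphensis

The outgroup has state '-' for every character, so '+' is the derived state throughout.
Only Cyanodon, Microion, and Neoilis show the derived state '+' for dermal ossicles, supporting them as a clade.
calcified operculum: derived state '+' in Neoilis only — an autapomorphy, so it tells us nothing about relationships among taxa.
lateral line: derived state '+' in Cyanodon only — an autapomorphy, so it tells us nothing about relationships among taxa.
serrated mandibles: derived state '+' in Cyanodon and Neoilis only — synapomorphy for {Cyanodon, Neoilis}.
Most parsimonious ingroup topology: (Xiphensis,((Cyanodon,Neoilis),Microion)).
Neoilis and Microion share a more recent common ancestor with each other than either does with Xiphensis, so Xiphensis is the least closely related of the three.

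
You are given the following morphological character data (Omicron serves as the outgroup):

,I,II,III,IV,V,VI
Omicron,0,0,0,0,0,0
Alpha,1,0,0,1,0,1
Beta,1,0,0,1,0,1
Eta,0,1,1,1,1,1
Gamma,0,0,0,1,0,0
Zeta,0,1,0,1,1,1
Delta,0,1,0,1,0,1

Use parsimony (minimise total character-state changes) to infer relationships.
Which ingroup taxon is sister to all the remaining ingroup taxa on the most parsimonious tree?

Gamma

The outgroup has state '0' for every character, so '1' is the derived state throughout.
I (derived state '1') is shared by Alpha and Beta — a synapomorphy uniting that clade.
II (derived state '1') is shared by Delta, Eta, and Zeta — a synapomorphy uniting that clade.
III: derived state '1' in Eta only — an autapomorphy, so it tells us nothing about relationships among taxa.
IV (derived state '1') is shared by all ingroup taxa — unites the whole ingroup.
Only Eta and Zeta show the derived state '1' for V, supporting them as a clade.
Only Alpha, Beta, Delta, Eta, and Zeta show the derived state '1' for VI, supporting them as a clade.
Most parsimonious ingroup topology: (((Alpha,Beta),((Eta,Zeta),Delta)),Gamma).
Gamma is sister to the clade containing all other ingroup taxa, so it is the earliest-diverging (most basal) ingroup lineage.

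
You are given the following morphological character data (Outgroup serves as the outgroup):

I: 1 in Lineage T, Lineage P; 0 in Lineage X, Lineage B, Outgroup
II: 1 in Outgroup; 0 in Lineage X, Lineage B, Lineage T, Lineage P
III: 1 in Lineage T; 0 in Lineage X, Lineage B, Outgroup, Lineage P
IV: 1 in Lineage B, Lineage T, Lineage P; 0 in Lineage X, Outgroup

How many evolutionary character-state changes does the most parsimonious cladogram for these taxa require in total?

4

Character polarity is set by the outgroup: the derived state is whichever differs from the outgroup's state, so for II the derived state is '0', and for the remaining characters it is '1'.
I: derived state '1' in Lineage P and Lineage T only — synapomorphy for {Lineage P, Lineage T}.
II (derived state '0') is shared by all ingroup taxa — unites the whole ingroup.
III: derived state '1' in Lineage T only — an autapomorphy, so it tells us nothing about relationships among taxa.
IV: derived state '1' in Lineage B, Lineage P, and Lineage T only — synapomorphy for {Lineage B, Lineage P, Lineage T}.
Most parsimonious ingroup topology: (Lineage X,(Lineage B,(Lineage T,Lineage P))).
Changes per character on this tree: I: 1; II: 1; III: 1; IV: 1.
Total = 4.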